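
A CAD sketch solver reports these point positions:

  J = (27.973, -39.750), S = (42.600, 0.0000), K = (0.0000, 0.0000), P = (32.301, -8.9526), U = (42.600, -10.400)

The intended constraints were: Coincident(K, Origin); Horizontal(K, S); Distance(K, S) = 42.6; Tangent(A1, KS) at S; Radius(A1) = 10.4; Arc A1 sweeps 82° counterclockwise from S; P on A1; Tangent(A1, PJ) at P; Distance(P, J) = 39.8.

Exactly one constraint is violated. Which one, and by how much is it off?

Distance(P, J) = 39.8 — off by 8.70.

K = (0.00, 0.00) ✓; K.y = 0.00, S.y = 0.00 ✓; |KS| = 42.60 ✓; ∠(US, SK) = 90.00° ✓; |US| = 10.40 ✓; bearing(U→P) − bearing(U→S) = 82.00° ✓; |UP| = 10.40 ✓; ∠(UP, PJ) = 90.00° ✓; |PJ| = 31.10 ✗.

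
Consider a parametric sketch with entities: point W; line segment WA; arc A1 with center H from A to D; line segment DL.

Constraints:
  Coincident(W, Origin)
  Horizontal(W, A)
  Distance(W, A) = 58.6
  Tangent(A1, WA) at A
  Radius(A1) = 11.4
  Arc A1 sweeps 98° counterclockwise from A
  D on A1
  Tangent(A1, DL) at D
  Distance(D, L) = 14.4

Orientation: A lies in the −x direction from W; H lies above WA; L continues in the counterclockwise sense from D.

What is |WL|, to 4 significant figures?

56.34

W is at the origin; WA is horizontal with |WA| = 58.6 and A on the −x side, so A = (-58.60, 0.000). Since A1 is tangent to WA there, HA ⟂ WA, so H = A + (0, 11.4) = (-58.60, 11.40). On A1, A sits at bearing -90° from H; a 98° counterclockwise sweep puts D at bearing 8°, so D = H + 11.4·(cos 8°, sin 8°) = (-47.31, 12.99). The tangent condition forces HD to be normal to DL, so DL runs along (−sin 8°, cos 8°); with |DL| = 14.4, L = (-49.32, 27.25). Then |WL| = |L − W| = 56.34.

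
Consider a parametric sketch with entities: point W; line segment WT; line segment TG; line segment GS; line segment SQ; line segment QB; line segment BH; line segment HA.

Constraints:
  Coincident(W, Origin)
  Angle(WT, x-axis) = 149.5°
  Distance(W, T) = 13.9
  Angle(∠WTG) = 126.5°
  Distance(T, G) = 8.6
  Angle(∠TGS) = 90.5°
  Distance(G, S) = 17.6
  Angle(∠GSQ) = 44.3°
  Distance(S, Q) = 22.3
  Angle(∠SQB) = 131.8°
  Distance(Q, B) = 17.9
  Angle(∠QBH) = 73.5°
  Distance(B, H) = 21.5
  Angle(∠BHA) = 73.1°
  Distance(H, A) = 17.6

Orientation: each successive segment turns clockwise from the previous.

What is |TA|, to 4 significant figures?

6.522

∠QBH = 73.5° gives BH at 76.10° from the x-axis; with |BH| = 21.5, H = (-22.20, 20.38). ∠BHA = 73.1° gives HA at -30.80° from the x-axis; with |HA| = 17.6, A = (-7.082, 11.37). Then |TA| = |A − T| = 6.522.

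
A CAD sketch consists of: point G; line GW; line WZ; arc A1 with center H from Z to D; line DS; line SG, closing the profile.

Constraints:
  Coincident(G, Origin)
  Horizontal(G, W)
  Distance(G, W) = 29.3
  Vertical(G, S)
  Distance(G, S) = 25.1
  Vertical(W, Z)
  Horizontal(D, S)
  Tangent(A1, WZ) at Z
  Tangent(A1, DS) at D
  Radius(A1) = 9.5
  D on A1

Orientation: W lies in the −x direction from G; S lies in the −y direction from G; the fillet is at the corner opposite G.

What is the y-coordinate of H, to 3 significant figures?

-15.6

G is at the origin; G and W share the same y with |GW| = 29.3 and W on the −x side, so W = (-29.3, 0.00). G and S share the same x with |GS| = 25.1 and S on the −y side, so S = (0.00, -25.1). The virtual corner opposite G is at (-29.3, -25.1). The tangent condition forces HZ to be normal to WZ and A1 meets DS tangentially, so HD is at right angles to DS, with radius 9.5, so the center H sits 9.5 in from both sides at H = (-19.8, -15.6). So H.y = -15.6.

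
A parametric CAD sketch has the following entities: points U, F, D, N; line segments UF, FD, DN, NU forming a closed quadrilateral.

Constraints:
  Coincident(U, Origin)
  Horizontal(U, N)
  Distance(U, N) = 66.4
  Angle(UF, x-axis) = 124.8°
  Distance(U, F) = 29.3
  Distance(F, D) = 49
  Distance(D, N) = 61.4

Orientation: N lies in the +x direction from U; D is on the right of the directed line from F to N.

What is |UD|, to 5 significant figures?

19.950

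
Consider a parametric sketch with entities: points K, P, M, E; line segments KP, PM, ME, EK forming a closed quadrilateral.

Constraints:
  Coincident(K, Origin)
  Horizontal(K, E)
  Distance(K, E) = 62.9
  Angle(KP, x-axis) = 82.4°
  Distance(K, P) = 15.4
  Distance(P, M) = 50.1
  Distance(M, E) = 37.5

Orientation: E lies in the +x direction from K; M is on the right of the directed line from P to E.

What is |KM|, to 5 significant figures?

41.125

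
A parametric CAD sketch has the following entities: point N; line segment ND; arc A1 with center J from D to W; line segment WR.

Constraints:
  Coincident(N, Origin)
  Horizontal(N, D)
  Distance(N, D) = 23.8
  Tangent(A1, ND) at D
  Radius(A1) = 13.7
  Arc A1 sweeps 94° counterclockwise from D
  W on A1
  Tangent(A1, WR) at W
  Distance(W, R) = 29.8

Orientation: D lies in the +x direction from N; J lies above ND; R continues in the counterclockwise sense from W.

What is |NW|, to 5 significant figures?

40.231

N is at the origin; ND is horizontal with |ND| = 23.8 and D on the +x side, so D = (23.800, 0.0000). The tangent condition forces JD to be normal to ND, so J = D + (0, 13.7) = (23.800, 13.700). On A1, D sits at bearing -90° from J; a 94° counterclockwise sweep puts W at bearing 4°, so W = J + 13.7·(cos 4°, sin 4°) = (37.467, 14.656). Then |NW| = |W − N| = 40.231.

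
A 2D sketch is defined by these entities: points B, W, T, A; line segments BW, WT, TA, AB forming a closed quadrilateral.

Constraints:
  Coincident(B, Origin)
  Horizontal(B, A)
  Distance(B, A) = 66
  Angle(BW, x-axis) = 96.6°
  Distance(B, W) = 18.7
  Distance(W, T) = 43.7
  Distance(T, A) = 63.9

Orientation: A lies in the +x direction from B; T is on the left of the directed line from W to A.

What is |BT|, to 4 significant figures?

57.72

Checks: |WT| = 43.70 ✓; |TA| = 63.90 ✓.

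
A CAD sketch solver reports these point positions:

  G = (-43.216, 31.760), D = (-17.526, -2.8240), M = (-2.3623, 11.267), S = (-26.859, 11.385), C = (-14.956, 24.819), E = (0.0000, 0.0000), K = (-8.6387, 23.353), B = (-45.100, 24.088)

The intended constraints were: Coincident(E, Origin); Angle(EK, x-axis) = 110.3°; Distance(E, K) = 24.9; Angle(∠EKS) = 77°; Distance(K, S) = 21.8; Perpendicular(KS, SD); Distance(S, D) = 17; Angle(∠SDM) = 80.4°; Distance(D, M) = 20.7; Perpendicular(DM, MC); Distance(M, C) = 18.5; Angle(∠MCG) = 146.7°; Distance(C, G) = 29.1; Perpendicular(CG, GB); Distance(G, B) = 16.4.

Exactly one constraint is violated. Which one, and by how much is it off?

Distance(G, B) = 16.4 — off by 8.50.

E = (0.00, 0.00) ✓; EK at 110.3° ✓; |EK| = 24.90 ✓; ∠EKS = 77.00° ✓; |KS| = 21.80 ✓; ∠(KS, SD) = 90.00° ✓; |SD| = 17.00 ✓; ∠SDM = 80.40° ✓; |DM| = 20.70 ✓; ∠(DM, MC) = 90.00° ✓; |MC| = 18.50 ✓; ∠MCG = 146.7° ✓; |CG| = 29.10 ✓; ∠(CG, GB) = 90.00° ✓; |GB| = 7.900 ✗.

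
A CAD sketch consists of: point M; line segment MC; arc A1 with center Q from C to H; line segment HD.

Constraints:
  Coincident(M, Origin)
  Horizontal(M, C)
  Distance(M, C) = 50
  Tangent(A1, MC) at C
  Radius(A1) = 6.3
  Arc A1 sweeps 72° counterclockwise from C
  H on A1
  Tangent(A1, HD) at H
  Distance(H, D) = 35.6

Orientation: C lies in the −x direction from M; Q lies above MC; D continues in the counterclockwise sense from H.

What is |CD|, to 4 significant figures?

41.82

M is at the origin; M and C share the same y with |MC| = 50.0 and C on the −x side, so C = (-50.00, 0.000). The tangent condition forces QC to be normal to MC, so Q = C + (0, 6.3) = (-50.00, 6.300). On A1, C sits at bearing -90° from Q; a 72° counterclockwise sweep puts H at bearing -18°, so H = Q + 6.3·(cos -18°, sin -18°) = (-44.01, 4.353). Since A1 is tangent to HD there, QH ⟂ HD, so HD runs along (−sin -18°, cos -18°); with |HD| = 35.6, D = (-33.01, 38.21). Then |CD| = |D − C| = 41.82.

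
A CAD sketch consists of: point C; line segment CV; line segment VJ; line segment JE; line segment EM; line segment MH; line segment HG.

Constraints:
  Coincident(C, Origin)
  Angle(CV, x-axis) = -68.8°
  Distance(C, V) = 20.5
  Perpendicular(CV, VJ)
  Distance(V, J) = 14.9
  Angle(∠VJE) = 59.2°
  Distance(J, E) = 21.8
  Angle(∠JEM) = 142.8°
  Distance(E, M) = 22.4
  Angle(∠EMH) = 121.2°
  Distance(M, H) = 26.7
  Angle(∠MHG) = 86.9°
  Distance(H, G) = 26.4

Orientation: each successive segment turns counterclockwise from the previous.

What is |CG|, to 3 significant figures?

36.6

∠EMH = 121.2° gives MH at -122° from the x-axis; with |MH| = 26.7, H = (-32.4, -22.6). ∠MHG = 86.9° gives HG at -28.9° from the x-axis; with |HG| = 26.4, G = (-9.31, -35.4). Then |CG| = |G − C| = 36.6.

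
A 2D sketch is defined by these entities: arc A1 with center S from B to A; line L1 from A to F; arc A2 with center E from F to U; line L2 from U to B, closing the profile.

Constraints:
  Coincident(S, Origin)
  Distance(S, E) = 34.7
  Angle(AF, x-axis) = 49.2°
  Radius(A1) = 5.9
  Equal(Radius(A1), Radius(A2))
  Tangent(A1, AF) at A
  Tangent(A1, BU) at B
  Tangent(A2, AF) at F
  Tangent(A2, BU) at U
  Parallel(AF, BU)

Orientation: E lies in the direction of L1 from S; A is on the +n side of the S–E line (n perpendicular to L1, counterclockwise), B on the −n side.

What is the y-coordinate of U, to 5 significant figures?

22.413

Tangency of A1 to both parallel lines with radius 5.9 puts A and B at S ± 5.9·n: A = (-4.4663, 3.8552), B = (4.4663, -3.8552). Equal radii place F and U the same way about E: F = E + 5.9·n = (18.207, 30.123), U = E − 5.9·n = (27.140, 22.413). So U.y = 22.413.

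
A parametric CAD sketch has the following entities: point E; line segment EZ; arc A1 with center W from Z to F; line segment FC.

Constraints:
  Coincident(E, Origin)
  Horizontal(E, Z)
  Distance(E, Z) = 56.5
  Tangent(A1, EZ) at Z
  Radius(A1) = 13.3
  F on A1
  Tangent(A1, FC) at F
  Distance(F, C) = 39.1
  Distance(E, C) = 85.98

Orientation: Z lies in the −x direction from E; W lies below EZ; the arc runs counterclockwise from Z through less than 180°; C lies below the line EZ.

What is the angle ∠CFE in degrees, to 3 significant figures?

98.2°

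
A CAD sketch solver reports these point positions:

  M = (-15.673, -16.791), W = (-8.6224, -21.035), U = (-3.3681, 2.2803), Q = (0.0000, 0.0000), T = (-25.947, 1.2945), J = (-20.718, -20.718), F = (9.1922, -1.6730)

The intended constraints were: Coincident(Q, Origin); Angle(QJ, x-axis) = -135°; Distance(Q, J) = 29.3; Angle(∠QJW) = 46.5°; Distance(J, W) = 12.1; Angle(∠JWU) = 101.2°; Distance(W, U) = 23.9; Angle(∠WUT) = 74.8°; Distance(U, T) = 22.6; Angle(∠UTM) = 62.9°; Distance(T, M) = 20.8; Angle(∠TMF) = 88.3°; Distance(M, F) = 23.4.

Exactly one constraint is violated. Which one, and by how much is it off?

Distance(M, F) = 23.4 — off by 5.70.

Q = (0.00, 0.00) ✓; QJ at -135.0° ✓; |QJ| = 29.30 ✓; ∠QJW = 46.50° ✓; |JW| = 12.10 ✓; ∠JWU = 101.2° ✓; |WU| = 23.90 ✓; ∠WUT = 74.80° ✓; |UT| = 22.60 ✓; ∠UTM = 62.90° ✓; |TM| = 20.80 ✓; ∠TMF = 88.30° ✓; |MF| = 29.10 ✗.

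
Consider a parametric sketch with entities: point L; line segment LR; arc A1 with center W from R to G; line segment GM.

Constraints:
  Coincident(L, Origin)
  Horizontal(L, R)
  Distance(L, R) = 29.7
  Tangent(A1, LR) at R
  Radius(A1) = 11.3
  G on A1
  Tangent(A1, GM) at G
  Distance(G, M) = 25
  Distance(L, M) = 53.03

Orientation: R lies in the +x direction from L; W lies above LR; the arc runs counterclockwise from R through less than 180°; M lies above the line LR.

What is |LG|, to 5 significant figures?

42.873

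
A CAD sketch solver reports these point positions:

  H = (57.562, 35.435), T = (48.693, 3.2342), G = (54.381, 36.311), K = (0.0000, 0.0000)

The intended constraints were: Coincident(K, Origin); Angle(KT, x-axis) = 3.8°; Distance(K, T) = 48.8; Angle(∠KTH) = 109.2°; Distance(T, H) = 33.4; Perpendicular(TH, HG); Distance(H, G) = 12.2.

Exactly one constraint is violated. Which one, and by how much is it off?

Distance(H, G) = 12.2 — off by 8.90.

K = (0.00, 0.00) ✓; KT at 3.800° ✓; |KT| = 48.80 ✓; ∠KTH = 109.2° ✓; |TH| = 33.40 ✓; ∠(TH, HG) = 90.00° ✓; |HG| = 3.299 ✗.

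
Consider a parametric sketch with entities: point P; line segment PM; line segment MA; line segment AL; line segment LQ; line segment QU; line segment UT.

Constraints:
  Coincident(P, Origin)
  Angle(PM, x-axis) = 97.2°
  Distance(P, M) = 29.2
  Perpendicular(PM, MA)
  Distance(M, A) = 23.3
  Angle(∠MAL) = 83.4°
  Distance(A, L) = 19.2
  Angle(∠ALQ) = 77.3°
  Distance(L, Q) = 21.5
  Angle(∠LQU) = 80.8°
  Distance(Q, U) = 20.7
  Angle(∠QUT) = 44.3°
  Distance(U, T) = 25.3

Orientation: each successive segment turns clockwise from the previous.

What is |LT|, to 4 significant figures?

3.652

∠LQU = 80.8° gives QU at 68.70° from the x-axis; with |QU| = 20.7, U = (6.155, 36.48). ∠QUT = 44.3° gives UT at -67.00° from the x-axis; with |UT| = 25.3, T = (16.04, 13.20). Then |LT| = |T − L| = 3.652.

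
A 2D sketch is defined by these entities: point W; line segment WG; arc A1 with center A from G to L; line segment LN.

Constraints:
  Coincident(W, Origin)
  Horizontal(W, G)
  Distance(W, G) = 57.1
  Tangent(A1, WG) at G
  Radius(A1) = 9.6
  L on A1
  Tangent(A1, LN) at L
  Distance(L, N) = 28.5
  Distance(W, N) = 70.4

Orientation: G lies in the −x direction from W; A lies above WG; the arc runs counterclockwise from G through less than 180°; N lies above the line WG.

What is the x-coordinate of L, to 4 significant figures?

-48.12

Checks: |AL| = 9.600 ✓; ∠(AL, LN) = 90.00° ✓; |LN| = 28.50 ✓; |WN| = 70.40 ✓.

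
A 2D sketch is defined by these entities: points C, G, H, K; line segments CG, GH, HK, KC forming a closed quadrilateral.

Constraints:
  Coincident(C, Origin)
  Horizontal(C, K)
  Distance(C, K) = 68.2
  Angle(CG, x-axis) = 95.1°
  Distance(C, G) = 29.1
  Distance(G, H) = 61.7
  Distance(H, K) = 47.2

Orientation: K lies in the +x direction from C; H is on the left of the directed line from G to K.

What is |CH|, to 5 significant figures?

72.946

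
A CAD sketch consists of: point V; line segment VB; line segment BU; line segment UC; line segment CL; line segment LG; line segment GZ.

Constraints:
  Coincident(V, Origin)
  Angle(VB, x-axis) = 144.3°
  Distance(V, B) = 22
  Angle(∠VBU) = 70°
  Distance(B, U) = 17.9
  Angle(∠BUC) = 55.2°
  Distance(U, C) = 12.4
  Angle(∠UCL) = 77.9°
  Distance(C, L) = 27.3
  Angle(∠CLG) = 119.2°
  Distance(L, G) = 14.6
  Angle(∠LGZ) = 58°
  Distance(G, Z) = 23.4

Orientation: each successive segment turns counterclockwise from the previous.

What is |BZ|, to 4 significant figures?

13.10

∠CLG = 119.2° gives LG at -178.0° from the x-axis; with |LG| = 14.6, G = (-39.73, 22.51). ∠LGZ = 58.0° gives GZ at -56.00° from the x-axis; with |GZ| = 23.4, Z = (-26.64, 3.106). Then |BZ| = |Z − B| = 13.10.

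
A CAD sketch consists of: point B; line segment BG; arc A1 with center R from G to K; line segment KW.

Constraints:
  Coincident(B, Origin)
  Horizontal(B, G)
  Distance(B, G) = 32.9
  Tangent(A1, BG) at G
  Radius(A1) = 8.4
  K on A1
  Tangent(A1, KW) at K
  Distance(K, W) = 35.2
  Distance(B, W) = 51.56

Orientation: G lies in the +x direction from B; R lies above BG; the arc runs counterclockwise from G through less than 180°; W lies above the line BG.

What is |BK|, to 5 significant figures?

42.275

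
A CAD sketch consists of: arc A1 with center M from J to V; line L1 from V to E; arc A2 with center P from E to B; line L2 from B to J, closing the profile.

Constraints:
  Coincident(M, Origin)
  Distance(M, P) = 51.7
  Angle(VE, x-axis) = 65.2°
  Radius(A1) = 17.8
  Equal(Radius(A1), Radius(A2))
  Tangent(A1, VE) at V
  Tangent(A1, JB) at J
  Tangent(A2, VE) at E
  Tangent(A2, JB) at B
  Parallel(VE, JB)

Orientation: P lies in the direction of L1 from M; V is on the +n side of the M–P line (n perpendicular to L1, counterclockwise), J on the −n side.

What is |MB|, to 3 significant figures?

54.7

The slot axis is L1's direction at 65.2°, so u = (cos 65.2°, sin 65.2°) = (0.419, 0.908) and n = (−sin 65.2°, cos 65.2°) = (-0.908, 0.419). M is at the origin and P lies 51.7 along u from M, so P = 51.7·u = (21.7, 46.9). Tangency of A1 to both parallel lines with radius 17.8 puts V and J at M ± 17.8·n: V = (-16.2, 7.47), J = (16.2, -7.47). Equal radii place E and B the same way about P: E = P + 17.8·n = (5.53, 54.4), B = P − 17.8·n = (37.8, 39.5). Then |MB| = |B − M| = 54.7.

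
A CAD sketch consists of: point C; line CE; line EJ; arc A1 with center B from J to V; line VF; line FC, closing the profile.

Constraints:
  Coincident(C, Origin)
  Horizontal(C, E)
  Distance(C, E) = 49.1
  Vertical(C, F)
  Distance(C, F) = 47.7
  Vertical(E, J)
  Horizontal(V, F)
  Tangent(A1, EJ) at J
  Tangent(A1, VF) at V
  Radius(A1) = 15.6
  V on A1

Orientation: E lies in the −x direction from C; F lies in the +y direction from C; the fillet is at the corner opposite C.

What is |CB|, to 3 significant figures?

46.4

CF is vertical with |CF| = 47.7 and F on the +y side, so F = (0.00, 47.7). The virtual corner opposite C is at (-49.1, 47.7). Tangency of A1 to EJ means the radius BJ is perpendicular to EJ and A1 meets VF tangentially, so BV is at right angles to VF, with radius 15.6, so the center B sits 15.6 in from both sides at B = (-33.5, 32.1). Then |CB| = |B − C| = 46.4.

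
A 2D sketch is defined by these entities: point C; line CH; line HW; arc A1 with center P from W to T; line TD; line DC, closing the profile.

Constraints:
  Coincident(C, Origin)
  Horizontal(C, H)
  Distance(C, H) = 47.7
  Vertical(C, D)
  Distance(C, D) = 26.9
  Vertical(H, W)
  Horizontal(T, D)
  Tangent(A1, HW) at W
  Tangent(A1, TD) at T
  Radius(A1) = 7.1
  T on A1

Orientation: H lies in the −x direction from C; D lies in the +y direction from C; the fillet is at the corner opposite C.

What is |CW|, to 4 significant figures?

51.65

The virtual corner opposite C is at (-47.70, 26.90). The tangent condition forces PW to be normal to HW and tangency of A1 to TD means the radius PT is perpendicular to TD, with radius 7.1, so the center P sits 7.1 in from both sides at P = (-40.60, 19.80). That places the tangent points at W = (-47.70, 19.80) on HW and T = (-40.60, 26.90) on TD. Then |CW| = |W − C| = 51.65.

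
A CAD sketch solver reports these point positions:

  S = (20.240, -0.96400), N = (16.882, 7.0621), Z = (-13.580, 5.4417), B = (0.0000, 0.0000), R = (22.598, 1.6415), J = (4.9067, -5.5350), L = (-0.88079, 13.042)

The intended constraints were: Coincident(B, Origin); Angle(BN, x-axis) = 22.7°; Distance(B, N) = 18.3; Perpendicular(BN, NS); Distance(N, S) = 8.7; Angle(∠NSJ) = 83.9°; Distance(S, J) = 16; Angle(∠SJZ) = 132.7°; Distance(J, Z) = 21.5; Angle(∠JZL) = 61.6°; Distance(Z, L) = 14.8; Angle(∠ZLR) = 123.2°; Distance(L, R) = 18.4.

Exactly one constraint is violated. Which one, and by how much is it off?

Distance(L, R) = 18.4 — off by 7.70.

B = (0.00, 0.00) ✓; BN at 22.70° ✓; |BN| = 18.30 ✓; ∠(BN, NS) = 90.00° ✓; |NS| = 8.700 ✓; ∠NSJ = 83.90° ✓; |SJ| = 16.00 ✓; ∠SJZ = 132.7° ✓; |JZ| = 21.50 ✓; ∠JZL = 61.60° ✓; |ZL| = 14.80 ✓; ∠ZLR = 123.2° ✓; |LR| = 26.10 ✗.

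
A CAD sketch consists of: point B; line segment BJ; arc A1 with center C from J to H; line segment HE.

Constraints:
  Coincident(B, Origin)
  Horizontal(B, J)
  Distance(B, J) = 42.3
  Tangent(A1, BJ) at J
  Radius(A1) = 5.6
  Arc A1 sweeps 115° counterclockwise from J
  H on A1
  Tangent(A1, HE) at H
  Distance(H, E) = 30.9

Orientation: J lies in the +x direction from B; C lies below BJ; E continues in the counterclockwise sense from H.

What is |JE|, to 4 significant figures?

36.85

B is at the origin; B and J share the same y with |BJ| = 42.3 and J on the +x side, so J = (42.30, 0.000). Since A1 is tangent to BJ there, CJ ⟂ BJ, so C = J + (0, -5.6) = (42.30, -5.600). On A1, J sits at bearing 90° from C; a 115° counterclockwise sweep puts H at bearing 205°, so H = C + 5.6·(cos 205°, sin 205°) = (37.22, -7.967). A1 meets HE tangentially, so CH is at right angles to HE, so HE runs along (−sin 205°, cos 205°); with |HE| = 30.9, E = (50.28, -35.97). Then |JE| = |E − J| = 36.85.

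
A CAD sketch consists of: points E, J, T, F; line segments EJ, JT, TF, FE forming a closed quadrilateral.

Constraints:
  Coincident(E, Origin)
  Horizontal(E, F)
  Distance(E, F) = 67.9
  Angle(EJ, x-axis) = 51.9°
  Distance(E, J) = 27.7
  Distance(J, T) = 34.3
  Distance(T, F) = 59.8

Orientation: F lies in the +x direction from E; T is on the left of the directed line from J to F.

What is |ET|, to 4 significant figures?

61.94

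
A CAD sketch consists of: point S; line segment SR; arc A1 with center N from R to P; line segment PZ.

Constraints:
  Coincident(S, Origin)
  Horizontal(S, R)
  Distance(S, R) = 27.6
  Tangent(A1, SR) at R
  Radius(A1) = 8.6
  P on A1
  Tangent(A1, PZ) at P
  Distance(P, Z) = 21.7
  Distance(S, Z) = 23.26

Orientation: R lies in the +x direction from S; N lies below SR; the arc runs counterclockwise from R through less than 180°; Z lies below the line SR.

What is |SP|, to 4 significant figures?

20.83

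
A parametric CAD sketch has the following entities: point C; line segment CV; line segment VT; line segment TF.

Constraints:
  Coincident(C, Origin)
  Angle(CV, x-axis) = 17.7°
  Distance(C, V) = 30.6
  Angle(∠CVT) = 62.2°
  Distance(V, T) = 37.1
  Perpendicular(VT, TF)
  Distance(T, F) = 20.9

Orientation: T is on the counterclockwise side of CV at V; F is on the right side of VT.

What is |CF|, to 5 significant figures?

53.123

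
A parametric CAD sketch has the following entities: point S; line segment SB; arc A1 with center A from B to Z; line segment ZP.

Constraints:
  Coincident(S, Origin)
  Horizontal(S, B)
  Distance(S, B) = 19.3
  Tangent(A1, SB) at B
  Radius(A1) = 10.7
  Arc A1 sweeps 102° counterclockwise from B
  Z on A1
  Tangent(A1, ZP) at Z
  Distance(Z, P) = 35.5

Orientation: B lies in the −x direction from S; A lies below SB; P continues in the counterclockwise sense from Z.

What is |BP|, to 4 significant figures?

47.75

On A1, B sits at bearing 90° from A; a 102° counterclockwise sweep puts Z at bearing 192°, so Z = A + 10.7·(cos 192°, sin 192°) = (-29.77, -12.92). A1 meets ZP tangentially, so AZ is at right angles to ZP, so ZP runs along (−sin 192°, cos 192°); with |ZP| = 35.5, P = (-22.39, -47.65). Then |BP| = |P − B| = 47.75.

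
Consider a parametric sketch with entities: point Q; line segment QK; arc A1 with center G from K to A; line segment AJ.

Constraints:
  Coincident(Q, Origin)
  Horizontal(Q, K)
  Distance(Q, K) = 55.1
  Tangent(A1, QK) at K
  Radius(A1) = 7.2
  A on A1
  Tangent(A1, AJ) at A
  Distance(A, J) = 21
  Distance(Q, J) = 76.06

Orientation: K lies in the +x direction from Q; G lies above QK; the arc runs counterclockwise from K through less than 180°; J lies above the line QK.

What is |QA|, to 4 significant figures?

60.92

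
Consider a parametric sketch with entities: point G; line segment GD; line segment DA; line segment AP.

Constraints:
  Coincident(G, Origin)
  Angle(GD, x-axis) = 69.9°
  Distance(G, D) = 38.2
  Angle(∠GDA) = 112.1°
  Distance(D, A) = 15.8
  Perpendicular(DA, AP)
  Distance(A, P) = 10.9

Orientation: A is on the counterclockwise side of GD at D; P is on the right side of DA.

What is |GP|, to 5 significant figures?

55.258

G is at the origin; GD runs at 69.9° with length 38.2, so D = 38.2·(cos 69.9°, sin 69.9°) = (13.128, 35.873). ∠GDA = 112.1°, so DA runs at 69.9° + (180° − 112.1°) = 137.80° from the x-axis; with |DA| = 15.8, A = D + 15.8·(cos 137.80°, sin 137.80°) = (1.4231, 46.487). DA ⟂ AP; with |AP| = 10.9 on the right of DA, P = A + 10.9·(0.67172, 0.74080) = (8.7448, 54.561). Then |GP| = |P − G| = 55.258.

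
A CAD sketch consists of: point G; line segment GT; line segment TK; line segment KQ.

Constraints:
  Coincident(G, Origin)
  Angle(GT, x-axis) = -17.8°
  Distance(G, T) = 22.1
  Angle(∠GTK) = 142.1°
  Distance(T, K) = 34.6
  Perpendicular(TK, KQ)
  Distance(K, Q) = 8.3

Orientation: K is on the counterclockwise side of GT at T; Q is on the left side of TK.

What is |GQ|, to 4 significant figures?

52.31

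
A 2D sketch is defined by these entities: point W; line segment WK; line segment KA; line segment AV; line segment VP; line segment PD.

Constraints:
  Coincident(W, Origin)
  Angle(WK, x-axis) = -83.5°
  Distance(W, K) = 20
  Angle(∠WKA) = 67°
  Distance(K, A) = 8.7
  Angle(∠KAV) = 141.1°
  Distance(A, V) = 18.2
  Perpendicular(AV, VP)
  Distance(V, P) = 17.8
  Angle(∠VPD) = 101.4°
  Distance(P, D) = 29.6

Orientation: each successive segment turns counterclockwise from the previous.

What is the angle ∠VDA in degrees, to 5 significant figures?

26.241°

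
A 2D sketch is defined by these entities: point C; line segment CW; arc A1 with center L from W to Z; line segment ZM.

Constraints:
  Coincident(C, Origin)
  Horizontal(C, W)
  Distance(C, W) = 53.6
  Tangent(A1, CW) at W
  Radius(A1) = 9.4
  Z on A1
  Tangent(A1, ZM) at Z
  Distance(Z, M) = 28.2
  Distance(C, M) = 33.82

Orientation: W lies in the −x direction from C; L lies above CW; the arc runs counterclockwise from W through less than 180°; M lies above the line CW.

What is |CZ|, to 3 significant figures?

47.4

Checks: |LZ| = 9.400 ✓; ∠(LZ, ZM) = 90.00° ✓; |ZM| = 28.20 ✓; |CM| = 33.82 ✓.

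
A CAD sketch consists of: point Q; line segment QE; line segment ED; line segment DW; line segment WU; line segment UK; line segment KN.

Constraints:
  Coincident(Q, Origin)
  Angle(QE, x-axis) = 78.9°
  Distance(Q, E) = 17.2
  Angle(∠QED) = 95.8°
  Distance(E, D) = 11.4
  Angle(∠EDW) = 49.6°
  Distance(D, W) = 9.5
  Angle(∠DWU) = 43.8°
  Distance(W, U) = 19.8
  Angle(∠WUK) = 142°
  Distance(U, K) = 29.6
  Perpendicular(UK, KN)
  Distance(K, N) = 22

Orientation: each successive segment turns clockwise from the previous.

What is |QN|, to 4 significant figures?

58.15

Q is at the origin; QE runs at 78.9° with length 17.2, so E = (3.311, 16.88). ∠QED = 95.8° gives ED at -5.300° from the x-axis; with |ED| = 11.4, D = (14.66, 15.83). ∠EDW = 49.6° gives DW at -135.7° from the x-axis; with |DW| = 9.5, W = (7.864, 9.190). ∠DWU = 43.8° gives WU at 88.10° from the x-axis; with |WU| = 19.8, U = (8.520, 28.98). ∠WUK = 142.0° gives UK at 50.10° from the x-axis; with |UK| = 29.6, K = (27.51, 51.69). UK is perpendicular to KN, so KN runs at -39.90°; with |KN| = 22.0, N = (44.38, 37.58). Then |QN| = |N − Q| = 58.15.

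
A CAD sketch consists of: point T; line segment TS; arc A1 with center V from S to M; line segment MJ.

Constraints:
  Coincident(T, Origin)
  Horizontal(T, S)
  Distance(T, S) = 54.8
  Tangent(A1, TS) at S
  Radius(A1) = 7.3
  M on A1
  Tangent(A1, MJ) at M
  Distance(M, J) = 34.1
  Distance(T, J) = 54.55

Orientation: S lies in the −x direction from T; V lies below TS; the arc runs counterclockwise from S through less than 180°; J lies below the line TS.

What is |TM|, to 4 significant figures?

61.61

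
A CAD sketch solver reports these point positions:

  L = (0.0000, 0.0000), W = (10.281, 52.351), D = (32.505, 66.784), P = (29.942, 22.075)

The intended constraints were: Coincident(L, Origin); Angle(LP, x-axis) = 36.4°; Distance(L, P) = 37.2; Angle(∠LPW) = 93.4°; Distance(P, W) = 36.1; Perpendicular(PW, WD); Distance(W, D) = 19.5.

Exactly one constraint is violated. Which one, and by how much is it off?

Distance(W, D) = 19.5 — off by 7.00.

L = (0.00, 0.00) ✓; LP at 36.40° ✓; |LP| = 37.20 ✓; ∠LPW = 93.40° ✓; |PW| = 36.10 ✓; ∠(PW, WD) = 90.00° ✓; |WD| = 26.50 ✗.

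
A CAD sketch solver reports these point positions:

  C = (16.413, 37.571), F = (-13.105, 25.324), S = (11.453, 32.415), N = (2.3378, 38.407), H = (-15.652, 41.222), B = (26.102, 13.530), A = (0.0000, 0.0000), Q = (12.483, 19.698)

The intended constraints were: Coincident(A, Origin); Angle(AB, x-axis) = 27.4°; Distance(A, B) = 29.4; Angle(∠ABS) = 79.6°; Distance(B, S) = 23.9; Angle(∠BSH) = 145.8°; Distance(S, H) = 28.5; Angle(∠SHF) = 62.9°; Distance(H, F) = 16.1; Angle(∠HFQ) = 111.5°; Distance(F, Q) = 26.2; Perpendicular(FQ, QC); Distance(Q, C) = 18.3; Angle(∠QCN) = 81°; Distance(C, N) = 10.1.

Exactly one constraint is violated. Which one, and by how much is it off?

Distance(C, N) = 10.1 — off by 4.00.

A = (0.00, 0.00) ✓; AB at 27.40° ✓; |AB| = 29.40 ✓; ∠ABS = 79.60° ✓; |BS| = 23.90 ✓; ∠BSH = 145.8° ✓; |SH| = 28.50 ✓; ∠SHF = 62.90° ✓; |HF| = 16.10 ✓; ∠HFQ = 111.5° ✓; |FQ| = 26.20 ✓; ∠(FQ, QC) = 90.00° ✓; |QC| = 18.30 ✓; ∠QCN = 81.00° ✓; |CN| = 14.10 ✗.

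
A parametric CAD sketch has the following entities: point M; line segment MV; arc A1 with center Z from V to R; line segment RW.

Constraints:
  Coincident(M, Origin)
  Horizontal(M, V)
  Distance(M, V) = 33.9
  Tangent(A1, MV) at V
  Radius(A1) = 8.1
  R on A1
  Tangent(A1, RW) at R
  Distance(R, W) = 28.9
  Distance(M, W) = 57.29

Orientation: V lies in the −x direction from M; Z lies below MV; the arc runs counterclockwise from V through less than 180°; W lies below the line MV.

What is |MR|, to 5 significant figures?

42.623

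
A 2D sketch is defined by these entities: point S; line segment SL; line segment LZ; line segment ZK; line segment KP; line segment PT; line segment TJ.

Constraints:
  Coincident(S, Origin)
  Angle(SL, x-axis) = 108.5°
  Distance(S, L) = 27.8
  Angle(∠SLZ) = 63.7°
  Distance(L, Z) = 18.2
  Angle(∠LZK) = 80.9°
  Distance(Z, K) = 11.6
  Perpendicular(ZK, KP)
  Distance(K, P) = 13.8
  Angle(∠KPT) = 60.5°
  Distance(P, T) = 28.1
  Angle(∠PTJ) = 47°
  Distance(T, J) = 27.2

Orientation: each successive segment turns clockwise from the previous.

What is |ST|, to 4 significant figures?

38.44

ZK is perpendicular to KP, so KP runs at 163.1°; with |KP| = 13.8, P = (-7.366, 16.81). ∠KPT = 60.5° gives PT at 43.60° from the x-axis; with |PT| = 28.1, T = (12.98, 36.18). Then |ST| = |T − S| = 38.44.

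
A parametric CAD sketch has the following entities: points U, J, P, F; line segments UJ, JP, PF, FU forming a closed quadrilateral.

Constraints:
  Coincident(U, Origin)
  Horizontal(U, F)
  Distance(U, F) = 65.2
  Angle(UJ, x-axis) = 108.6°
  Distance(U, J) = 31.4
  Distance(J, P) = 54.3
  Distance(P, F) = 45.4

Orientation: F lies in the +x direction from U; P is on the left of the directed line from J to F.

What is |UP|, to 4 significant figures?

58.85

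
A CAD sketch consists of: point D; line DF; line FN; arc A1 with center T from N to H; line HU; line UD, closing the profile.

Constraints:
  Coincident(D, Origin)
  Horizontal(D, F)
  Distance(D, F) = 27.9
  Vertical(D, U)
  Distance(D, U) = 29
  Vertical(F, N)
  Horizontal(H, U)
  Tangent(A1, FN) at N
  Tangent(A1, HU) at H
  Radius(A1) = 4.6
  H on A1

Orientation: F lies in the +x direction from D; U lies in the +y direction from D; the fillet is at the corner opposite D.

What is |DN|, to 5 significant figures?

37.064

D is at the origin; D and F share the same y with |DF| = 27.9 and F on the +x side, so F = (27.900, 0.0000). DU is vertical with |DU| = 29.0 and U on the +y side, so U = (0.0000, 29.000). The virtual corner opposite D is at (27.900, 29.000). A1 meets FN tangentially, so TN is at right angles to FN and tangency of A1 to HU means the radius TH is perpendicular to HU, with radius 4.6, so the center T sits 4.6 in from both sides at T = (23.300, 24.400). That places the tangent points at N = (27.900, 24.400) on FN and H = (23.300, 29.000) on HU. Then |DN| = |N − D| = 37.064.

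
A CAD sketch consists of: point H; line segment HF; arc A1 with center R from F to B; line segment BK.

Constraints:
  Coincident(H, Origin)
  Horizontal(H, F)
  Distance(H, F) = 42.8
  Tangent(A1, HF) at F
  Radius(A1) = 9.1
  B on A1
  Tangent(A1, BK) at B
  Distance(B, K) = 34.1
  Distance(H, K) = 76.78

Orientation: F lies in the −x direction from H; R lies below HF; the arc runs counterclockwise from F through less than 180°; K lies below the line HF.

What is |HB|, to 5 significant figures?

50.367

H is at the origin; H and F share the same y with |HF| = 42.8 and F on the −x side, so F = (-42.800, 0.0000). Tangency of A1 to HF means the radius RF is perpendicular to HF, so R = F + (0, -9.1) = (-42.800, -9.1000). Since RB ⟂ BK (tangency), |RK| = √(9.1² + 34.1²) = 35.293 regardless of where B sits on A1. So K lies on both circle(H, 76.78) and circle(R, 35.293); the below-HF intersection is K = (-69.957, -31.641). B is the foot of the tangent from K: B = (-50.221, -3.8332).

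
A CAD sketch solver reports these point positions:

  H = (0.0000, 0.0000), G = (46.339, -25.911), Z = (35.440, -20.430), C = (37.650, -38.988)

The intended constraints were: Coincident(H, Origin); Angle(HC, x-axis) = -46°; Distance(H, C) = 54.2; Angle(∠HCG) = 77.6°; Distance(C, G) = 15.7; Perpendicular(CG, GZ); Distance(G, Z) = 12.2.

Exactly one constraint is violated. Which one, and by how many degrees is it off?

Perpendicular(CG, GZ) — off by 6.90°.

H = (0.00, 0.00) ✓; HC at -46.00° ✓; |HC| = 54.20 ✓; ∠HCG = 77.60° ✓; |CG| = 15.70 ✓; ∠(CG, GZ) = 96.90° ✗; |GZ| = 12.20 ✓.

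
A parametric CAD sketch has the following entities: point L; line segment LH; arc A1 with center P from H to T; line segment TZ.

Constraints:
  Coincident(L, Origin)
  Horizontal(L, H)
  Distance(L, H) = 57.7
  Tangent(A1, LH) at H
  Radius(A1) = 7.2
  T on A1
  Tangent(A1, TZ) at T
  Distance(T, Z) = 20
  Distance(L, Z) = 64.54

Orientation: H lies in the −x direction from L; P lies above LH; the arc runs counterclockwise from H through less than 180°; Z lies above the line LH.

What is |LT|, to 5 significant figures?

51.869

L is at the origin; LH is horizontal with |LH| = 57.7 and H on the −x side, so H = (-57.700, 0.0000). The tangent condition forces PH to be normal to LH, so P = H + (0, 7.2) = (-57.700, 7.2000). Since PT ⟂ TZ (tangency), |PZ| = √(7.2² + 20.0²) = 21.257 regardless of where T sits on A1. So Z lies on both circle(L, 64.54) and circle(P, 21.257); the above-LH intersection is Z = (-57.928, 28.455). T is the foot of the tangent from Z: T = (-50.952, 9.7115).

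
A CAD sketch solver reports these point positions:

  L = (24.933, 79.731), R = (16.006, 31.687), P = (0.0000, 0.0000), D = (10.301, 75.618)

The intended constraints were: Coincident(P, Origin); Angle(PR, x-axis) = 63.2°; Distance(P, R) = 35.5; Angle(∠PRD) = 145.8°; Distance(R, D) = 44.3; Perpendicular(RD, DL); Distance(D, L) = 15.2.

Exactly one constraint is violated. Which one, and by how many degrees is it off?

Perpendicular(RD, DL) — off by 8.30°.

P = (0.00, 0.00) ✓; PR at 63.20° ✓; |PR| = 35.50 ✓; ∠PRD = 145.8° ✓; |RD| = 44.30 ✓; ∠(RD, DL) = 81.70° ✗; |DL| = 15.20 ✓.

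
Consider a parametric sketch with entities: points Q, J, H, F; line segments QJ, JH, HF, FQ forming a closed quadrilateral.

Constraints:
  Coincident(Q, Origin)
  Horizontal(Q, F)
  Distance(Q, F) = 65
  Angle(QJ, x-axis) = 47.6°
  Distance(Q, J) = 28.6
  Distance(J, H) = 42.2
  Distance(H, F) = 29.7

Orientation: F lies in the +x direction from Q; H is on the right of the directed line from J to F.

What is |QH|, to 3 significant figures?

42.8

Q is at the origin; QF is horizontal with |QF| = 65.0 and F in +x, so F = (65.0, 0). QJ runs at 47.6° with |QJ| = 28.6, so J = (19.3, 21.1). H is determined by |JH| = 42.2 and |HF| = 29.7 together: it lies at the intersection of circle(J, 42.2) and circle(F, 29.7). With |JF| = 50.4, the foot of the radical line on JF is 34.1 from J and the perpendicular offset is √(42.2² − 34.1²) = 24.9. Taking the right-of-JF solution: H = (39.8, -15.7).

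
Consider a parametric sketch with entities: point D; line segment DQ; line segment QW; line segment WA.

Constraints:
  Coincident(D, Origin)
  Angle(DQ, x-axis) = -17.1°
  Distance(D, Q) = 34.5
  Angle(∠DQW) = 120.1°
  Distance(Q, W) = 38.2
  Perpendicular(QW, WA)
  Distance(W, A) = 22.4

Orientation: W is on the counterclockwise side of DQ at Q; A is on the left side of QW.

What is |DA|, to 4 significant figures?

56.00

∠DQW = 120.1°, so QW runs at -17.1° + (180° − 120.1°) = 42.80° from the x-axis; with |QW| = 38.2, W = Q + 38.2·(cos 42.80°, sin 42.80°) = (61.00, 15.81). QW is perpendicular to WA; with |WA| = 22.4 on the left of QW, A = W + 22.4·(-0.6794, 0.7337) = (45.78, 32.25). Then |DA| = |A − D| = 56.00.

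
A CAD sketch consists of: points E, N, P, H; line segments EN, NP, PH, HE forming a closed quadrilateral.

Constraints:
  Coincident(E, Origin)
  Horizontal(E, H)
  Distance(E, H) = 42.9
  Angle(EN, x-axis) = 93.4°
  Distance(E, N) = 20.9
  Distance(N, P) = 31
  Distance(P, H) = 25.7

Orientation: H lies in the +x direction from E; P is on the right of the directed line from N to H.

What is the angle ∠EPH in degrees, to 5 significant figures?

159.02°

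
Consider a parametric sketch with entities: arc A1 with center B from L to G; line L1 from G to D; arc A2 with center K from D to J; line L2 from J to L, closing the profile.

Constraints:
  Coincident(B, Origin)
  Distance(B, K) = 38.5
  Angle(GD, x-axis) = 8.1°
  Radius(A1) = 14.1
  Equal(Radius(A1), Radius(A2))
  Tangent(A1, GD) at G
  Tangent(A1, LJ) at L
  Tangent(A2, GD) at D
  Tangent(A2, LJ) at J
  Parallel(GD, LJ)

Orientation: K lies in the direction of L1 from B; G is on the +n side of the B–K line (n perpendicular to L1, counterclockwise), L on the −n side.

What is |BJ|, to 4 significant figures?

41.00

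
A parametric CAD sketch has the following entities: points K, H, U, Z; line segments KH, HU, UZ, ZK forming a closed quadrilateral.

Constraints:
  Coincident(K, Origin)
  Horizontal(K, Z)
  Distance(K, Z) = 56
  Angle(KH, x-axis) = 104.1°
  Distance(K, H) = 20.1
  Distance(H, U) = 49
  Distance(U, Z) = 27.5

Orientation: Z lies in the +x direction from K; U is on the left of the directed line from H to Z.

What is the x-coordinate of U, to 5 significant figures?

43.830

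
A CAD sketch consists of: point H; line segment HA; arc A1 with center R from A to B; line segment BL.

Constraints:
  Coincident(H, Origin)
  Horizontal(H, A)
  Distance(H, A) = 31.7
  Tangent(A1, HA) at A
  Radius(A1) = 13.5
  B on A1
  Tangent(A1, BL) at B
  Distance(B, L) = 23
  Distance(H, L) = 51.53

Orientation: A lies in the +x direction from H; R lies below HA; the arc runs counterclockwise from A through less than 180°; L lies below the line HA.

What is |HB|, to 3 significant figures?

28.8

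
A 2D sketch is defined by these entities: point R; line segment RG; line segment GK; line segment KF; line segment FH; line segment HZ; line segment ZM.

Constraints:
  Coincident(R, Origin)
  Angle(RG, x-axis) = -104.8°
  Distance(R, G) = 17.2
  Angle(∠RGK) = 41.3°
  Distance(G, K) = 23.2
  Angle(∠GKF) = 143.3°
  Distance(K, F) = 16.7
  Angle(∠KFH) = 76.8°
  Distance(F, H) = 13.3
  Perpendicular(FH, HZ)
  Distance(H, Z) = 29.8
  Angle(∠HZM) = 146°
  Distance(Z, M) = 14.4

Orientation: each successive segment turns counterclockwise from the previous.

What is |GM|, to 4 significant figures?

19.42

R is at the origin; RG runs at -104.8° with length 17.2, so G = (-4.394, -16.63). ∠RGK = 41.3° gives GK at 33.90° from the x-axis; with |GK| = 23.2, K = (14.86, -3.690). ∠GKF = 143.3° gives KF at 70.60° from the x-axis; with |KF| = 16.7, F = (20.41, 12.06). ∠KFH = 76.8° gives FH at 173.8° from the x-axis; with |FH| = 13.3, H = (7.188, 13.50). FH ⟂ HZ, so HZ runs at -96.20°; with |HZ| = 29.8, Z = (3.969, -16.13). ∠HZM = 146.0° gives ZM at -62.20° from the x-axis; with |ZM| = 14.4, M = (10.69, -28.87). Then |GM| = |M − G| = 19.42.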